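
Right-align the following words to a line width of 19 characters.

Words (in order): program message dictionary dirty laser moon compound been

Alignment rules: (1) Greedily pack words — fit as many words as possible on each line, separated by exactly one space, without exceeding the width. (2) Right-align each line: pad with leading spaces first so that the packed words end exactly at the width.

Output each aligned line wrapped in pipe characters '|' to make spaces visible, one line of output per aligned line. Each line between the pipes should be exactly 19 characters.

Answer: |    program message|
|   dictionary dirty|
|laser moon compound|
|               been|

Derivation:
Line 1: ['program', 'message'] (min_width=15, slack=4)
Line 2: ['dictionary', 'dirty'] (min_width=16, slack=3)
Line 3: ['laser', 'moon', 'compound'] (min_width=19, slack=0)
Line 4: ['been'] (min_width=4, slack=15)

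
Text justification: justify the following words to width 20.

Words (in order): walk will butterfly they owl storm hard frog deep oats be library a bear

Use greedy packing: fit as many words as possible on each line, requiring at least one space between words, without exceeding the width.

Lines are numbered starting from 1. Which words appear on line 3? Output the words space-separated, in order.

Line 1: ['walk', 'will', 'butterfly'] (min_width=19, slack=1)
Line 2: ['they', 'owl', 'storm', 'hard'] (min_width=19, slack=1)
Line 3: ['frog', 'deep', 'oats', 'be'] (min_width=17, slack=3)
Line 4: ['library', 'a', 'bear'] (min_width=14, slack=6)

Answer: frog deep oats be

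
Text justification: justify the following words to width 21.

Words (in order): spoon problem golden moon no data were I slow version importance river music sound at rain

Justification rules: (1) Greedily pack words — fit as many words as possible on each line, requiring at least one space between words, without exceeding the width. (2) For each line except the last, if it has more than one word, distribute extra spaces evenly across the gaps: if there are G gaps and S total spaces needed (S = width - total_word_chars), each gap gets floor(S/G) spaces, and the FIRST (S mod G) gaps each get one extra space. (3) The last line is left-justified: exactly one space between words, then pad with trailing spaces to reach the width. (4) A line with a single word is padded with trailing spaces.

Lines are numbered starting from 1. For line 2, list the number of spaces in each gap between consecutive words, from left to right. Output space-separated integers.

Line 1: ['spoon', 'problem', 'golden'] (min_width=20, slack=1)
Line 2: ['moon', 'no', 'data', 'were', 'I'] (min_width=19, slack=2)
Line 3: ['slow', 'version'] (min_width=12, slack=9)
Line 4: ['importance', 'river'] (min_width=16, slack=5)
Line 5: ['music', 'sound', 'at', 'rain'] (min_width=19, slack=2)

Answer: 2 2 1 1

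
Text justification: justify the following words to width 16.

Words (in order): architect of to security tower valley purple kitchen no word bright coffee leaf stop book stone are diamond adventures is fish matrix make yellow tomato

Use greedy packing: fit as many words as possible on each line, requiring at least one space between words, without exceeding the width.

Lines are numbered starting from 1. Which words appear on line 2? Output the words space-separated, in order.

Answer: security tower

Derivation:
Line 1: ['architect', 'of', 'to'] (min_width=15, slack=1)
Line 2: ['security', 'tower'] (min_width=14, slack=2)
Line 3: ['valley', 'purple'] (min_width=13, slack=3)
Line 4: ['kitchen', 'no', 'word'] (min_width=15, slack=1)
Line 5: ['bright', 'coffee'] (min_width=13, slack=3)
Line 6: ['leaf', 'stop', 'book'] (min_width=14, slack=2)
Line 7: ['stone', 'are'] (min_width=9, slack=7)
Line 8: ['diamond'] (min_width=7, slack=9)
Line 9: ['adventures', 'is'] (min_width=13, slack=3)
Line 10: ['fish', 'matrix', 'make'] (min_width=16, slack=0)
Line 11: ['yellow', 'tomato'] (min_width=13, slack=3)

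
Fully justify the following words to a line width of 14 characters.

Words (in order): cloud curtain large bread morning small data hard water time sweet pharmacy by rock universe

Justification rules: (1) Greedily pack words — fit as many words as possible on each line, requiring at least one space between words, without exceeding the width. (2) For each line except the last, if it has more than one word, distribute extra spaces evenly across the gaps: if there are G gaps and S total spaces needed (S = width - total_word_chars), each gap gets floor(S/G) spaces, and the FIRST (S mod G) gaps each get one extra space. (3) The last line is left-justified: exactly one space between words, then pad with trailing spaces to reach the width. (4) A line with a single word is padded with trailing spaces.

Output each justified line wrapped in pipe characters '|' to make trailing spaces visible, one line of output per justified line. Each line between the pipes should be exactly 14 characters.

Line 1: ['cloud', 'curtain'] (min_width=13, slack=1)
Line 2: ['large', 'bread'] (min_width=11, slack=3)
Line 3: ['morning', 'small'] (min_width=13, slack=1)
Line 4: ['data', 'hard'] (min_width=9, slack=5)
Line 5: ['water', 'time'] (min_width=10, slack=4)
Line 6: ['sweet', 'pharmacy'] (min_width=14, slack=0)
Line 7: ['by', 'rock'] (min_width=7, slack=7)
Line 8: ['universe'] (min_width=8, slack=6)

Answer: |cloud  curtain|
|large    bread|
|morning  small|
|data      hard|
|water     time|
|sweet pharmacy|
|by        rock|
|universe      |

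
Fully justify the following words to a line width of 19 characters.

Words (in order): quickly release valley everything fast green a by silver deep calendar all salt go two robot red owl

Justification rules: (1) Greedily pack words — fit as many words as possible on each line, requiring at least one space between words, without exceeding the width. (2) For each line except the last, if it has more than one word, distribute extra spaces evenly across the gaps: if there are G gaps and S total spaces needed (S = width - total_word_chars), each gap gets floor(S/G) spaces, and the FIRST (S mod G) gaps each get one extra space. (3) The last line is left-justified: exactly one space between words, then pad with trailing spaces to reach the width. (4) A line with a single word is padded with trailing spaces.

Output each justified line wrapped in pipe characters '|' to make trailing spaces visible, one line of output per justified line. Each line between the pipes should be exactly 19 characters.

Line 1: ['quickly', 'release'] (min_width=15, slack=4)
Line 2: ['valley', 'everything'] (min_width=17, slack=2)
Line 3: ['fast', 'green', 'a', 'by'] (min_width=15, slack=4)
Line 4: ['silver', 'deep'] (min_width=11, slack=8)
Line 5: ['calendar', 'all', 'salt'] (min_width=17, slack=2)
Line 6: ['go', 'two', 'robot', 'red'] (min_width=16, slack=3)
Line 7: ['owl'] (min_width=3, slack=16)

Answer: |quickly     release|
|valley   everything|
|fast   green  a  by|
|silver         deep|
|calendar  all  salt|
|go  two  robot  red|
|owl                |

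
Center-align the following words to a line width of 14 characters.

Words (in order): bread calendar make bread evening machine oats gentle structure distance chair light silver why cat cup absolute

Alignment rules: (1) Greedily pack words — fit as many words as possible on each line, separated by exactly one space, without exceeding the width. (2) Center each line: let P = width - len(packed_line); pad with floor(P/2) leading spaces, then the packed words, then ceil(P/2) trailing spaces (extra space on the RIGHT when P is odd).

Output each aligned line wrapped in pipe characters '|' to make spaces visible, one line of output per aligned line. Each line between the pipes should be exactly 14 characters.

Answer: |bread calendar|
|  make bread  |
|   evening    |
| machine oats |
|    gentle    |
|  structure   |
|distance chair|
| light silver |
| why cat cup  |
|   absolute   |

Derivation:
Line 1: ['bread', 'calendar'] (min_width=14, slack=0)
Line 2: ['make', 'bread'] (min_width=10, slack=4)
Line 3: ['evening'] (min_width=7, slack=7)
Line 4: ['machine', 'oats'] (min_width=12, slack=2)
Line 5: ['gentle'] (min_width=6, slack=8)
Line 6: ['structure'] (min_width=9, slack=5)
Line 7: ['distance', 'chair'] (min_width=14, slack=0)
Line 8: ['light', 'silver'] (min_width=12, slack=2)
Line 9: ['why', 'cat', 'cup'] (min_width=11, slack=3)
Line 10: ['absolute'] (min_width=8, slack=6)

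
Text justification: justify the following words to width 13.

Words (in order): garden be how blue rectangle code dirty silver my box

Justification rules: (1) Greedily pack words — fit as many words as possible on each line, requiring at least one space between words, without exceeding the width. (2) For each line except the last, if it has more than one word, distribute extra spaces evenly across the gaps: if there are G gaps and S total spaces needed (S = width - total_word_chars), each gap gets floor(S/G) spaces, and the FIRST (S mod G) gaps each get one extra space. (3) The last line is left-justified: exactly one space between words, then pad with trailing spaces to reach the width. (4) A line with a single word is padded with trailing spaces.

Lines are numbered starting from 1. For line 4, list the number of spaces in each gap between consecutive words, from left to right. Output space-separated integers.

Line 1: ['garden', 'be', 'how'] (min_width=13, slack=0)
Line 2: ['blue'] (min_width=4, slack=9)
Line 3: ['rectangle'] (min_width=9, slack=4)
Line 4: ['code', 'dirty'] (min_width=10, slack=3)
Line 5: ['silver', 'my', 'box'] (min_width=13, slack=0)

Answer: 4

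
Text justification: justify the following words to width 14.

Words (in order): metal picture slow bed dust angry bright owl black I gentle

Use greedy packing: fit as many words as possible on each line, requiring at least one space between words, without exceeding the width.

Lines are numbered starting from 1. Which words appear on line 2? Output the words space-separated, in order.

Answer: slow bed dust

Derivation:
Line 1: ['metal', 'picture'] (min_width=13, slack=1)
Line 2: ['slow', 'bed', 'dust'] (min_width=13, slack=1)
Line 3: ['angry', 'bright'] (min_width=12, slack=2)
Line 4: ['owl', 'black', 'I'] (min_width=11, slack=3)
Line 5: ['gentle'] (min_width=6, slack=8)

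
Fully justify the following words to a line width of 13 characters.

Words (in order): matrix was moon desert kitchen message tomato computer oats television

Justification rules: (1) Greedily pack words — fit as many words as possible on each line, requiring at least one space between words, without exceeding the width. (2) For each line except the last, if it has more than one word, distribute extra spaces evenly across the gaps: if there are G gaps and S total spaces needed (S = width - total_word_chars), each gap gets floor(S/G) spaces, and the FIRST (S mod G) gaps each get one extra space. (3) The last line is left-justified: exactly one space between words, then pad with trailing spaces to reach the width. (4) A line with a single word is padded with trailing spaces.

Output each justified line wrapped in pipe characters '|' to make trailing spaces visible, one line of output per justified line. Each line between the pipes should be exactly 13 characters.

Answer: |matrix    was|
|moon   desert|
|kitchen      |
|message      |
|tomato       |
|computer oats|
|television   |

Derivation:
Line 1: ['matrix', 'was'] (min_width=10, slack=3)
Line 2: ['moon', 'desert'] (min_width=11, slack=2)
Line 3: ['kitchen'] (min_width=7, slack=6)
Line 4: ['message'] (min_width=7, slack=6)
Line 5: ['tomato'] (min_width=6, slack=7)
Line 6: ['computer', 'oats'] (min_width=13, slack=0)
Line 7: ['television'] (min_width=10, slack=3)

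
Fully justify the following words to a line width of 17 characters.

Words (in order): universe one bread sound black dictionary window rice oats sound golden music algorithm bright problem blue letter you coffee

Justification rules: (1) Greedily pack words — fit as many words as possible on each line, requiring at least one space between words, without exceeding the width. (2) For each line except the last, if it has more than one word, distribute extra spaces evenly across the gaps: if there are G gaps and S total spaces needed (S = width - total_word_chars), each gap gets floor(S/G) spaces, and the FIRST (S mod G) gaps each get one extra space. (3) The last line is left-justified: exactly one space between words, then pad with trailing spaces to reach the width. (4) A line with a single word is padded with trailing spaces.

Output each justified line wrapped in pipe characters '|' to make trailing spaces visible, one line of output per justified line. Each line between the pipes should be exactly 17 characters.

Line 1: ['universe', 'one'] (min_width=12, slack=5)
Line 2: ['bread', 'sound', 'black'] (min_width=17, slack=0)
Line 3: ['dictionary', 'window'] (min_width=17, slack=0)
Line 4: ['rice', 'oats', 'sound'] (min_width=15, slack=2)
Line 5: ['golden', 'music'] (min_width=12, slack=5)
Line 6: ['algorithm', 'bright'] (min_width=16, slack=1)
Line 7: ['problem', 'blue'] (min_width=12, slack=5)
Line 8: ['letter', 'you', 'coffee'] (min_width=17, slack=0)

Answer: |universe      one|
|bread sound black|
|dictionary window|
|rice  oats  sound|
|golden      music|
|algorithm  bright|
|problem      blue|
|letter you coffee|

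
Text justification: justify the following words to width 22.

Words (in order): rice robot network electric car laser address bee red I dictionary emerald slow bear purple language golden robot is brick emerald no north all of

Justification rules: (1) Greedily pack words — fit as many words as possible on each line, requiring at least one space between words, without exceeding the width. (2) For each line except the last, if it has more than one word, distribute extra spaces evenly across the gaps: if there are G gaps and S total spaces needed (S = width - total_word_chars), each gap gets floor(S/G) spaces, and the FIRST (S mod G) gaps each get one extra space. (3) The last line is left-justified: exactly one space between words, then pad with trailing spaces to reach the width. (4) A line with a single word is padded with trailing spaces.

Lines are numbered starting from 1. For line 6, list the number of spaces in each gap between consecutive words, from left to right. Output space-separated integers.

Line 1: ['rice', 'robot', 'network'] (min_width=18, slack=4)
Line 2: ['electric', 'car', 'laser'] (min_width=18, slack=4)
Line 3: ['address', 'bee', 'red', 'I'] (min_width=17, slack=5)
Line 4: ['dictionary', 'emerald'] (min_width=18, slack=4)
Line 5: ['slow', 'bear', 'purple'] (min_width=16, slack=6)
Line 6: ['language', 'golden', 'robot'] (min_width=21, slack=1)
Line 7: ['is', 'brick', 'emerald', 'no'] (min_width=19, slack=3)
Line 8: ['north', 'all', 'of'] (min_width=12, slack=10)

Answer: 2 1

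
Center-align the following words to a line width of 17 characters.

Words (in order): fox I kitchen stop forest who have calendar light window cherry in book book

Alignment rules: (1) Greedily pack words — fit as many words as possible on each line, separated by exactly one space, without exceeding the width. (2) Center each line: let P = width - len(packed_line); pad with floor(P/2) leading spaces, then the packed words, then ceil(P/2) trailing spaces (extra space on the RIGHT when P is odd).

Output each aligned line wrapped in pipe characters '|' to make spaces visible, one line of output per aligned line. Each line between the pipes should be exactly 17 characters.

Answer: |  fox I kitchen  |
| stop forest who |
|  have calendar  |
|  light window   |
| cherry in book  |
|      book       |

Derivation:
Line 1: ['fox', 'I', 'kitchen'] (min_width=13, slack=4)
Line 2: ['stop', 'forest', 'who'] (min_width=15, slack=2)
Line 3: ['have', 'calendar'] (min_width=13, slack=4)
Line 4: ['light', 'window'] (min_width=12, slack=5)
Line 5: ['cherry', 'in', 'book'] (min_width=14, slack=3)
Line 6: ['book'] (min_width=4, slack=13)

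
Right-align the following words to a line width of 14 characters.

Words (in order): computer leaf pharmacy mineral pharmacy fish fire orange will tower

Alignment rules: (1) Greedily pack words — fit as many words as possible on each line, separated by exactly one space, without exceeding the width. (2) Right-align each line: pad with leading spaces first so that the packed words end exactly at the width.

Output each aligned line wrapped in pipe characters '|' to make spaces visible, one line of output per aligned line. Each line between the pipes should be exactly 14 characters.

Line 1: ['computer', 'leaf'] (min_width=13, slack=1)
Line 2: ['pharmacy'] (min_width=8, slack=6)
Line 3: ['mineral'] (min_width=7, slack=7)
Line 4: ['pharmacy', 'fish'] (min_width=13, slack=1)
Line 5: ['fire', 'orange'] (min_width=11, slack=3)
Line 6: ['will', 'tower'] (min_width=10, slack=4)

Answer: | computer leaf|
|      pharmacy|
|       mineral|
| pharmacy fish|
|   fire orange|
|    will tower|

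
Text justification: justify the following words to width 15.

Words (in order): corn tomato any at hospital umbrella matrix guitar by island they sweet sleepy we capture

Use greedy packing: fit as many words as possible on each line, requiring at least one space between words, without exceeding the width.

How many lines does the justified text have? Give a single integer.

Line 1: ['corn', 'tomato', 'any'] (min_width=15, slack=0)
Line 2: ['at', 'hospital'] (min_width=11, slack=4)
Line 3: ['umbrella', 'matrix'] (min_width=15, slack=0)
Line 4: ['guitar', 'by'] (min_width=9, slack=6)
Line 5: ['island', 'they'] (min_width=11, slack=4)
Line 6: ['sweet', 'sleepy', 'we'] (min_width=15, slack=0)
Line 7: ['capture'] (min_width=7, slack=8)
Total lines: 7

Answer: 7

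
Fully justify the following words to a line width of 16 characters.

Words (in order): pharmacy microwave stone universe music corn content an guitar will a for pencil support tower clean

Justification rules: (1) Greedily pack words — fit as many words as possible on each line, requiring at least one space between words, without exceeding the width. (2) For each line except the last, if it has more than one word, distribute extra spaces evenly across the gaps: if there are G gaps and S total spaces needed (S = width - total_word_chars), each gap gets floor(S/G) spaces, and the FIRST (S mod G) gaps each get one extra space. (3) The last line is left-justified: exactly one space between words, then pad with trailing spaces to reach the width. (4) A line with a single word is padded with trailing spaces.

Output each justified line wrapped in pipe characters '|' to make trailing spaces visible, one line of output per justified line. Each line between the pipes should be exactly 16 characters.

Answer: |pharmacy        |
|microwave  stone|
|universe   music|
|corn  content an|
|guitar   will  a|
|for       pencil|
|support    tower|
|clean           |

Derivation:
Line 1: ['pharmacy'] (min_width=8, slack=8)
Line 2: ['microwave', 'stone'] (min_width=15, slack=1)
Line 3: ['universe', 'music'] (min_width=14, slack=2)
Line 4: ['corn', 'content', 'an'] (min_width=15, slack=1)
Line 5: ['guitar', 'will', 'a'] (min_width=13, slack=3)
Line 6: ['for', 'pencil'] (min_width=10, slack=6)
Line 7: ['support', 'tower'] (min_width=13, slack=3)
Line 8: ['clean'] (min_width=5, slack=11)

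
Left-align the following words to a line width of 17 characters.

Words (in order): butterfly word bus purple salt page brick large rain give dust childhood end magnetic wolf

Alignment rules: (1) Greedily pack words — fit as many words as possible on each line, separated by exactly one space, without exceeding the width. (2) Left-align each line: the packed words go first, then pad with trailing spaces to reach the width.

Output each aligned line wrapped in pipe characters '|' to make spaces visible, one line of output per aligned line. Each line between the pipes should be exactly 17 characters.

Answer: |butterfly word   |
|bus purple salt  |
|page brick large |
|rain give dust   |
|childhood end    |
|magnetic wolf    |

Derivation:
Line 1: ['butterfly', 'word'] (min_width=14, slack=3)
Line 2: ['bus', 'purple', 'salt'] (min_width=15, slack=2)
Line 3: ['page', 'brick', 'large'] (min_width=16, slack=1)
Line 4: ['rain', 'give', 'dust'] (min_width=14, slack=3)
Line 5: ['childhood', 'end'] (min_width=13, slack=4)
Line 6: ['magnetic', 'wolf'] (min_width=13, slack=4)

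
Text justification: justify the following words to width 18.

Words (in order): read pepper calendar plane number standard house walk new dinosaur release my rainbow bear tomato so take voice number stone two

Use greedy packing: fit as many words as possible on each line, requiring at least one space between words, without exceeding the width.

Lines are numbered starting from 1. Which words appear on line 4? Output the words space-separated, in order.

Answer: house walk new

Derivation:
Line 1: ['read', 'pepper'] (min_width=11, slack=7)
Line 2: ['calendar', 'plane'] (min_width=14, slack=4)
Line 3: ['number', 'standard'] (min_width=15, slack=3)
Line 4: ['house', 'walk', 'new'] (min_width=14, slack=4)
Line 5: ['dinosaur', 'release'] (min_width=16, slack=2)
Line 6: ['my', 'rainbow', 'bear'] (min_width=15, slack=3)
Line 7: ['tomato', 'so', 'take'] (min_width=14, slack=4)
Line 8: ['voice', 'number', 'stone'] (min_width=18, slack=0)
Line 9: ['two'] (min_width=3, slack=15)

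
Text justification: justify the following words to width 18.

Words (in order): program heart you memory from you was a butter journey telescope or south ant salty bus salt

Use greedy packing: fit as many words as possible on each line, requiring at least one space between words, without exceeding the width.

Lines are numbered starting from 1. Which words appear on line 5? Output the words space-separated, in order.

Line 1: ['program', 'heart', 'you'] (min_width=17, slack=1)
Line 2: ['memory', 'from', 'you'] (min_width=15, slack=3)
Line 3: ['was', 'a', 'butter'] (min_width=12, slack=6)
Line 4: ['journey', 'telescope'] (min_width=17, slack=1)
Line 5: ['or', 'south', 'ant', 'salty'] (min_width=18, slack=0)
Line 6: ['bus', 'salt'] (min_width=8, slack=10)

Answer: or south ant salty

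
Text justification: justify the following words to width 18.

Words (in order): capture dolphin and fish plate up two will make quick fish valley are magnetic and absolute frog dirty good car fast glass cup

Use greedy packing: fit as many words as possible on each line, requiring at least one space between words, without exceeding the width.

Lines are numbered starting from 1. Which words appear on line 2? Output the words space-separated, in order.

Line 1: ['capture', 'dolphin'] (min_width=15, slack=3)
Line 2: ['and', 'fish', 'plate', 'up'] (min_width=17, slack=1)
Line 3: ['two', 'will', 'make'] (min_width=13, slack=5)
Line 4: ['quick', 'fish', 'valley'] (min_width=17, slack=1)
Line 5: ['are', 'magnetic', 'and'] (min_width=16, slack=2)
Line 6: ['absolute', 'frog'] (min_width=13, slack=5)
Line 7: ['dirty', 'good', 'car'] (min_width=14, slack=4)
Line 8: ['fast', 'glass', 'cup'] (min_width=14, slack=4)

Answer: and fish plate up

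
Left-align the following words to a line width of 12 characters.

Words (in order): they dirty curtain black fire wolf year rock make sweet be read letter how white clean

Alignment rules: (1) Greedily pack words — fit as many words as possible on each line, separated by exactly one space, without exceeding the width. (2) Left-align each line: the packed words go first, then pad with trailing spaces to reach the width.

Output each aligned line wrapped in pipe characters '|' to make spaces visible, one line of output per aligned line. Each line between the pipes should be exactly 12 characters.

Answer: |they dirty  |
|curtain     |
|black fire  |
|wolf year   |
|rock make   |
|sweet be    |
|read letter |
|how white   |
|clean       |

Derivation:
Line 1: ['they', 'dirty'] (min_width=10, slack=2)
Line 2: ['curtain'] (min_width=7, slack=5)
Line 3: ['black', 'fire'] (min_width=10, slack=2)
Line 4: ['wolf', 'year'] (min_width=9, slack=3)
Line 5: ['rock', 'make'] (min_width=9, slack=3)
Line 6: ['sweet', 'be'] (min_width=8, slack=4)
Line 7: ['read', 'letter'] (min_width=11, slack=1)
Line 8: ['how', 'white'] (min_width=9, slack=3)
Line 9: ['clean'] (min_width=5, slack=7)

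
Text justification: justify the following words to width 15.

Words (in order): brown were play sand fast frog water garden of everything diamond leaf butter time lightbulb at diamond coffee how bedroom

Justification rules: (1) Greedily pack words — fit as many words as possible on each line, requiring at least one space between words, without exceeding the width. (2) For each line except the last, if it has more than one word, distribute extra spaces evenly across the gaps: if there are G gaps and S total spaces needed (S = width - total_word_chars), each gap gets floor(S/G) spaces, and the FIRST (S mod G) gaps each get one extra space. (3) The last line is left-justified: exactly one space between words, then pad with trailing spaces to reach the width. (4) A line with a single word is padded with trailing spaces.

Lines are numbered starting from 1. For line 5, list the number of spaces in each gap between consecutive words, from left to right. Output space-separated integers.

Line 1: ['brown', 'were', 'play'] (min_width=15, slack=0)
Line 2: ['sand', 'fast', 'frog'] (min_width=14, slack=1)
Line 3: ['water', 'garden', 'of'] (min_width=15, slack=0)
Line 4: ['everything'] (min_width=10, slack=5)
Line 5: ['diamond', 'leaf'] (min_width=12, slack=3)
Line 6: ['butter', 'time'] (min_width=11, slack=4)
Line 7: ['lightbulb', 'at'] (min_width=12, slack=3)
Line 8: ['diamond', 'coffee'] (min_width=14, slack=1)
Line 9: ['how', 'bedroom'] (min_width=11, slack=4)

Answer: 4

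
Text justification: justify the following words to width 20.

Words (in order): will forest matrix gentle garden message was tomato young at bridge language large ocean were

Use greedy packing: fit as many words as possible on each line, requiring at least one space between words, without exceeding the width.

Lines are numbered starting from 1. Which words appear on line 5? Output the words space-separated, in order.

Line 1: ['will', 'forest', 'matrix'] (min_width=18, slack=2)
Line 2: ['gentle', 'garden'] (min_width=13, slack=7)
Line 3: ['message', 'was', 'tomato'] (min_width=18, slack=2)
Line 4: ['young', 'at', 'bridge'] (min_width=15, slack=5)
Line 5: ['language', 'large', 'ocean'] (min_width=20, slack=0)
Line 6: ['were'] (min_width=4, slack=16)

Answer: language large ocean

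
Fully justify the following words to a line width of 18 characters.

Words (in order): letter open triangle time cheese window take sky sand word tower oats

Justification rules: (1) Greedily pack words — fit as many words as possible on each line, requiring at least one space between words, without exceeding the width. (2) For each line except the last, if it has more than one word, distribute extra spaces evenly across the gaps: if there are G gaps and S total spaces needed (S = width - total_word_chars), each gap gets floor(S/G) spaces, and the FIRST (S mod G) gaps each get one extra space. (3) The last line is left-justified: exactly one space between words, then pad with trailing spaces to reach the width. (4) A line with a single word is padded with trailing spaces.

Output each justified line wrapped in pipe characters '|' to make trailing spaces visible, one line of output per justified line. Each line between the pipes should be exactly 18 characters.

Line 1: ['letter', 'open'] (min_width=11, slack=7)
Line 2: ['triangle', 'time'] (min_width=13, slack=5)
Line 3: ['cheese', 'window', 'take'] (min_width=18, slack=0)
Line 4: ['sky', 'sand', 'word'] (min_width=13, slack=5)
Line 5: ['tower', 'oats'] (min_width=10, slack=8)

Answer: |letter        open|
|triangle      time|
|cheese window take|
|sky    sand   word|
|tower oats        |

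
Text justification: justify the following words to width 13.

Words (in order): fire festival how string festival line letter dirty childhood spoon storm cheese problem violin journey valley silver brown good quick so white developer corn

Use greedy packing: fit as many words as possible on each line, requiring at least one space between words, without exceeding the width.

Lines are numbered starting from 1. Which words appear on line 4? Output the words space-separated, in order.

Answer: letter dirty

Derivation:
Line 1: ['fire', 'festival'] (min_width=13, slack=0)
Line 2: ['how', 'string'] (min_width=10, slack=3)
Line 3: ['festival', 'line'] (min_width=13, slack=0)
Line 4: ['letter', 'dirty'] (min_width=12, slack=1)
Line 5: ['childhood'] (min_width=9, slack=4)
Line 6: ['spoon', 'storm'] (min_width=11, slack=2)
Line 7: ['cheese'] (min_width=6, slack=7)
Line 8: ['problem'] (min_width=7, slack=6)
Line 9: ['violin'] (min_width=6, slack=7)
Line 10: ['journey'] (min_width=7, slack=6)
Line 11: ['valley', 'silver'] (min_width=13, slack=0)
Line 12: ['brown', 'good'] (min_width=10, slack=3)
Line 13: ['quick', 'so'] (min_width=8, slack=5)
Line 14: ['white'] (min_width=5, slack=8)
Line 15: ['developer'] (min_width=9, slack=4)
Line 16: ['corn'] (min_width=4, slack=9)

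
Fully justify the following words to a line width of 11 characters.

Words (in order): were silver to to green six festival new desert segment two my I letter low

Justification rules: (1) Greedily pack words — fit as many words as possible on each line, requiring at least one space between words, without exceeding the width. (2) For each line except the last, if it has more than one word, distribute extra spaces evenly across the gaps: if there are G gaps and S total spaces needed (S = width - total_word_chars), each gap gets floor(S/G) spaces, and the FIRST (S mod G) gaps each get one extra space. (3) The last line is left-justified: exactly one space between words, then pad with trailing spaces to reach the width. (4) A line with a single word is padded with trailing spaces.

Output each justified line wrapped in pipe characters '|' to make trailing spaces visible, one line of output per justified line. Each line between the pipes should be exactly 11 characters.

Line 1: ['were', 'silver'] (min_width=11, slack=0)
Line 2: ['to', 'to', 'green'] (min_width=11, slack=0)
Line 3: ['six'] (min_width=3, slack=8)
Line 4: ['festival'] (min_width=8, slack=3)
Line 5: ['new', 'desert'] (min_width=10, slack=1)
Line 6: ['segment', 'two'] (min_width=11, slack=0)
Line 7: ['my', 'I', 'letter'] (min_width=11, slack=0)
Line 8: ['low'] (min_width=3, slack=8)

Answer: |were silver|
|to to green|
|six        |
|festival   |
|new  desert|
|segment two|
|my I letter|
|low        |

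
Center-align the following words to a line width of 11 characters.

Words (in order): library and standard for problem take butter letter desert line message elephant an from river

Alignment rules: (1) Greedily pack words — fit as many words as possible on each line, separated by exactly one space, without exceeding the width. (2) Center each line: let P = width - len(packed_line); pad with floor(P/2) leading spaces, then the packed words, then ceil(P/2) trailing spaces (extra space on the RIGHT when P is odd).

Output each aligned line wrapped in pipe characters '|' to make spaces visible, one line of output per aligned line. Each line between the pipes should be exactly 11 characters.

Answer: |library and|
| standard  |
|for problem|
|take butter|
|  letter   |
|desert line|
|  message  |
|elephant an|
|from river |

Derivation:
Line 1: ['library', 'and'] (min_width=11, slack=0)
Line 2: ['standard'] (min_width=8, slack=3)
Line 3: ['for', 'problem'] (min_width=11, slack=0)
Line 4: ['take', 'butter'] (min_width=11, slack=0)
Line 5: ['letter'] (min_width=6, slack=5)
Line 6: ['desert', 'line'] (min_width=11, slack=0)
Line 7: ['message'] (min_width=7, slack=4)
Line 8: ['elephant', 'an'] (min_width=11, slack=0)
Line 9: ['from', 'river'] (min_width=10, slack=1)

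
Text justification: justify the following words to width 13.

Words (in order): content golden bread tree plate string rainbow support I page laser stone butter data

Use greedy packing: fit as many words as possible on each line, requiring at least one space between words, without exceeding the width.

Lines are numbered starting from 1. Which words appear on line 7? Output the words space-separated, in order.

Answer: page laser

Derivation:
Line 1: ['content'] (min_width=7, slack=6)
Line 2: ['golden', 'bread'] (min_width=12, slack=1)
Line 3: ['tree', 'plate'] (min_width=10, slack=3)
Line 4: ['string'] (min_width=6, slack=7)
Line 5: ['rainbow'] (min_width=7, slack=6)
Line 6: ['support', 'I'] (min_width=9, slack=4)
Line 7: ['page', 'laser'] (min_width=10, slack=3)
Line 8: ['stone', 'butter'] (min_width=12, slack=1)
Line 9: ['data'] (min_width=4, slack=9)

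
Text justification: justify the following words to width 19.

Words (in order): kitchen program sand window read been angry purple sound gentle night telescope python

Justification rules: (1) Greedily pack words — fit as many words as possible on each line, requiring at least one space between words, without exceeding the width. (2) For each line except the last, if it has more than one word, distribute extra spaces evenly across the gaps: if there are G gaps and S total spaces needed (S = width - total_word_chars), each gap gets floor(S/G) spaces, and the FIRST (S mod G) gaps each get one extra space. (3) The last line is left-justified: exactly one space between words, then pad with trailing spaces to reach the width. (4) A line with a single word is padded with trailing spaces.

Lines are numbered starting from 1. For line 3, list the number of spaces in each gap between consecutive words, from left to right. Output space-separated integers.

Answer: 2 2

Derivation:
Line 1: ['kitchen', 'program'] (min_width=15, slack=4)
Line 2: ['sand', 'window', 'read'] (min_width=16, slack=3)
Line 3: ['been', 'angry', 'purple'] (min_width=17, slack=2)
Line 4: ['sound', 'gentle', 'night'] (min_width=18, slack=1)
Line 5: ['telescope', 'python'] (min_width=16, slack=3)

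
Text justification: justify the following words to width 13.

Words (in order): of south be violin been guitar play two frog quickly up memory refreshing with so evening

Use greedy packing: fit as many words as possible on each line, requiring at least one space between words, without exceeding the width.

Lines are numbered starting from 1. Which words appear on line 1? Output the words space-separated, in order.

Line 1: ['of', 'south', 'be'] (min_width=11, slack=2)
Line 2: ['violin', 'been'] (min_width=11, slack=2)
Line 3: ['guitar', 'play'] (min_width=11, slack=2)
Line 4: ['two', 'frog'] (min_width=8, slack=5)
Line 5: ['quickly', 'up'] (min_width=10, slack=3)
Line 6: ['memory'] (min_width=6, slack=7)
Line 7: ['refreshing'] (min_width=10, slack=3)
Line 8: ['with', 'so'] (min_width=7, slack=6)
Line 9: ['evening'] (min_width=7, slack=6)

Answer: of south be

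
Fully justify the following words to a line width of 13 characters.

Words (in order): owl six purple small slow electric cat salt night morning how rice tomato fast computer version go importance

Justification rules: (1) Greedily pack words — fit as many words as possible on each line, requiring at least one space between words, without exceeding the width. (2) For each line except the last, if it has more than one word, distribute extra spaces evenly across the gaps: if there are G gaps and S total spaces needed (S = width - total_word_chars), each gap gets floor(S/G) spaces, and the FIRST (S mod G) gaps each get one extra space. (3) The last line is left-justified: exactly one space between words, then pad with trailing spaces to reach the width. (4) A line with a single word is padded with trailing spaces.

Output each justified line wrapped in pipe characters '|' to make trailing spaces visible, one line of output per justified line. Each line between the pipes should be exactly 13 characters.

Line 1: ['owl', 'six'] (min_width=7, slack=6)
Line 2: ['purple', 'small'] (min_width=12, slack=1)
Line 3: ['slow', 'electric'] (min_width=13, slack=0)
Line 4: ['cat', 'salt'] (min_width=8, slack=5)
Line 5: ['night', 'morning'] (min_width=13, slack=0)
Line 6: ['how', 'rice'] (min_width=8, slack=5)
Line 7: ['tomato', 'fast'] (min_width=11, slack=2)
Line 8: ['computer'] (min_width=8, slack=5)
Line 9: ['version', 'go'] (min_width=10, slack=3)
Line 10: ['importance'] (min_width=10, slack=3)

Answer: |owl       six|
|purple  small|
|slow electric|
|cat      salt|
|night morning|
|how      rice|
|tomato   fast|
|computer     |
|version    go|
|importance   |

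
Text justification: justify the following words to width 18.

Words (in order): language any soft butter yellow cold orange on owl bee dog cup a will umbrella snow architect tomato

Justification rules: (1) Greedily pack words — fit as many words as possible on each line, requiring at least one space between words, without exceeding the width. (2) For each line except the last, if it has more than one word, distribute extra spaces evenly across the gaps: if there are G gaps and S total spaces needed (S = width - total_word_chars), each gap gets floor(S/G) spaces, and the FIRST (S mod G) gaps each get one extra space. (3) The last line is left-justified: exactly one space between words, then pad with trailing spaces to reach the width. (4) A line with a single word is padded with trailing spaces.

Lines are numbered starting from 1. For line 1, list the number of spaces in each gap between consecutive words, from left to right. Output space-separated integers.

Line 1: ['language', 'any', 'soft'] (min_width=17, slack=1)
Line 2: ['butter', 'yellow', 'cold'] (min_width=18, slack=0)
Line 3: ['orange', 'on', 'owl', 'bee'] (min_width=17, slack=1)
Line 4: ['dog', 'cup', 'a', 'will'] (min_width=14, slack=4)
Line 5: ['umbrella', 'snow'] (min_width=13, slack=5)
Line 6: ['architect', 'tomato'] (min_width=16, slack=2)

Answer: 2 1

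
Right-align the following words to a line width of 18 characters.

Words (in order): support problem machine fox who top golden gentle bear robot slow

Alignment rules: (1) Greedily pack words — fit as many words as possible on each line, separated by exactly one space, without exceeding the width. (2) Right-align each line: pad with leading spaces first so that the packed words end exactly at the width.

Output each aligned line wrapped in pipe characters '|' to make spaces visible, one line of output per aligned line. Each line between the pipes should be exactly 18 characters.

Answer: |   support problem|
|   machine fox who|
| top golden gentle|
|   bear robot slow|

Derivation:
Line 1: ['support', 'problem'] (min_width=15, slack=3)
Line 2: ['machine', 'fox', 'who'] (min_width=15, slack=3)
Line 3: ['top', 'golden', 'gentle'] (min_width=17, slack=1)
Line 4: ['bear', 'robot', 'slow'] (min_width=15, slack=3)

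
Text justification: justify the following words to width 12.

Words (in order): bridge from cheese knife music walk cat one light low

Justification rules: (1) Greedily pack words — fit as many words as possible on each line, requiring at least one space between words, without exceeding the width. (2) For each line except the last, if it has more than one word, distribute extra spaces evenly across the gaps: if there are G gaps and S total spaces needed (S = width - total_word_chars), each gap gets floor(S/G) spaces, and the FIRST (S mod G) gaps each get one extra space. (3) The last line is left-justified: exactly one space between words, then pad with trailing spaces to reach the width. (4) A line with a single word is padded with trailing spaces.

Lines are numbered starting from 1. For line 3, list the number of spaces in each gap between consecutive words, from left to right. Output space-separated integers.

Line 1: ['bridge', 'from'] (min_width=11, slack=1)
Line 2: ['cheese', 'knife'] (min_width=12, slack=0)
Line 3: ['music', 'walk'] (min_width=10, slack=2)
Line 4: ['cat', 'one'] (min_width=7, slack=5)
Line 5: ['light', 'low'] (min_width=9, slack=3)

Answer: 3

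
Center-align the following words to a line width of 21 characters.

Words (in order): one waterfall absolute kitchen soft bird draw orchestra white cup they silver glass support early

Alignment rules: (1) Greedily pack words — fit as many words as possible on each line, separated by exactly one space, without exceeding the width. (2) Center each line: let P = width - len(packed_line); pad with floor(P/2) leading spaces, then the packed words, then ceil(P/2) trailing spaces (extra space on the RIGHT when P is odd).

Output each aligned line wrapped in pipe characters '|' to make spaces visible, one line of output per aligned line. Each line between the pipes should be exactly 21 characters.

Answer: |    one waterfall    |
|absolute kitchen soft|
| bird draw orchestra |
|white cup they silver|
| glass support early |

Derivation:
Line 1: ['one', 'waterfall'] (min_width=13, slack=8)
Line 2: ['absolute', 'kitchen', 'soft'] (min_width=21, slack=0)
Line 3: ['bird', 'draw', 'orchestra'] (min_width=19, slack=2)
Line 4: ['white', 'cup', 'they', 'silver'] (min_width=21, slack=0)
Line 5: ['glass', 'support', 'early'] (min_width=19, slack=2)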